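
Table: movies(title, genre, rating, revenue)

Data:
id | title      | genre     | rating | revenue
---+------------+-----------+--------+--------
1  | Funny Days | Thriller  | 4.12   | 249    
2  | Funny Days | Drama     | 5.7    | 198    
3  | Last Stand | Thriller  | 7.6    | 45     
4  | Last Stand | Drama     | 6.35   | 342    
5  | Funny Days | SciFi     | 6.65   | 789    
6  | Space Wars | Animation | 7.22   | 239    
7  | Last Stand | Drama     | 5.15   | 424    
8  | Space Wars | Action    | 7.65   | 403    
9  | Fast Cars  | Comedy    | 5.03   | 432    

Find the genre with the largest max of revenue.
SELECT genre, MAX(revenue) as val
FROM movies
GROUP BY genre
ORDER BY val DESC
LIMIT 1

Result: SciFi with max(revenue) = 789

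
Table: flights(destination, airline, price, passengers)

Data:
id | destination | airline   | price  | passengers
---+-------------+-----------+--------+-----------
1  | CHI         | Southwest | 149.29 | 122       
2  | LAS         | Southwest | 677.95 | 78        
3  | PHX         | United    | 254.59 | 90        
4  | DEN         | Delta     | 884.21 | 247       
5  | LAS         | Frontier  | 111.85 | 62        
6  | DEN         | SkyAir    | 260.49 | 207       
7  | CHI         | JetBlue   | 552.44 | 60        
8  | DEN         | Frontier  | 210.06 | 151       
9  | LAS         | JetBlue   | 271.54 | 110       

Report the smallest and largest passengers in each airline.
SELECT airline, MIN(passengers), MAX(passengers)
FROM flights
GROUP BY airline

Result:
  Delta: min=247, max=247
  Frontier: min=62, max=151
  JetBlue: min=60, max=110
  SkyAir: min=207, max=207
  Southwest: min=78, max=122
  United: min=90, max=90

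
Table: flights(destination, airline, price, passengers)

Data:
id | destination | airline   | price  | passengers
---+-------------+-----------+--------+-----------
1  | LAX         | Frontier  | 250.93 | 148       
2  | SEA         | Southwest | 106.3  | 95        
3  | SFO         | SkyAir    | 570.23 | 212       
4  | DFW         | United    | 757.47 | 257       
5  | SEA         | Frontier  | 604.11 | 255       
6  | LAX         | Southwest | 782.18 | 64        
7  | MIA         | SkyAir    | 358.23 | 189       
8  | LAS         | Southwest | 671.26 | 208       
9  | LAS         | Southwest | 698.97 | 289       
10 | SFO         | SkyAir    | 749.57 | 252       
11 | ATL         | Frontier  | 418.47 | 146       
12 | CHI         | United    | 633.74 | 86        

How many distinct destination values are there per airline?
SELECT airline, COUNT(DISTINCT destination)
FROM flights
GROUP BY airline

Result:
  Frontier: 3 distinct
  SkyAir: 2 distinct
  Southwest: 3 distinct
  United: 2 distinct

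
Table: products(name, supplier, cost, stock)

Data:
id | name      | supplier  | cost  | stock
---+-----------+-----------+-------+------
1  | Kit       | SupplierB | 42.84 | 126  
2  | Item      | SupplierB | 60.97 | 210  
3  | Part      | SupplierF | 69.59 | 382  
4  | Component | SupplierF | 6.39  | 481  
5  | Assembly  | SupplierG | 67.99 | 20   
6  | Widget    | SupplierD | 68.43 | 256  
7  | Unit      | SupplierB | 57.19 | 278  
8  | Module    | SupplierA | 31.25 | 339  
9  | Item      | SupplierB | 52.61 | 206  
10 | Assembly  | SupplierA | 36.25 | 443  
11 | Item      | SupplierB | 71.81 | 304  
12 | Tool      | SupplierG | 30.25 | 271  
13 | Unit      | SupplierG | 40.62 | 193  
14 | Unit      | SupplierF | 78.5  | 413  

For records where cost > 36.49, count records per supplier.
SELECT supplier, COUNT(*)
FROM products
WHERE cost > 36.49
GROUP BY supplier

Note: WHERE filters rows before grouping.

Result:
  SupplierB: 5
  SupplierD: 1
  SupplierF: 2
  SupplierG: 2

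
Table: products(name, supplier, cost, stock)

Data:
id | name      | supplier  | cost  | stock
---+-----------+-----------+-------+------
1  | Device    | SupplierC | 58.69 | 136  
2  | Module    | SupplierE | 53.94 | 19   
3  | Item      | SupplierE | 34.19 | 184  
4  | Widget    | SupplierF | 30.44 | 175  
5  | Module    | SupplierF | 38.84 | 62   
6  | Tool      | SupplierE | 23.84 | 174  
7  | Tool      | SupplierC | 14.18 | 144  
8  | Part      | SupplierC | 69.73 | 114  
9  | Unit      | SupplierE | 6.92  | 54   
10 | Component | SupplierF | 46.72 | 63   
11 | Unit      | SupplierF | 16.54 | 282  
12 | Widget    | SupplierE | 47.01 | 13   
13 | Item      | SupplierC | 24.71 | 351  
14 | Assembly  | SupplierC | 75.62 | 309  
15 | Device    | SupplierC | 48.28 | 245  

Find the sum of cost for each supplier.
SELECT supplier, SUM(cost) as result
FROM products
GROUP BY supplier

Result:
  SupplierC: 291.21
  SupplierE: 165.90
  SupplierF: 132.54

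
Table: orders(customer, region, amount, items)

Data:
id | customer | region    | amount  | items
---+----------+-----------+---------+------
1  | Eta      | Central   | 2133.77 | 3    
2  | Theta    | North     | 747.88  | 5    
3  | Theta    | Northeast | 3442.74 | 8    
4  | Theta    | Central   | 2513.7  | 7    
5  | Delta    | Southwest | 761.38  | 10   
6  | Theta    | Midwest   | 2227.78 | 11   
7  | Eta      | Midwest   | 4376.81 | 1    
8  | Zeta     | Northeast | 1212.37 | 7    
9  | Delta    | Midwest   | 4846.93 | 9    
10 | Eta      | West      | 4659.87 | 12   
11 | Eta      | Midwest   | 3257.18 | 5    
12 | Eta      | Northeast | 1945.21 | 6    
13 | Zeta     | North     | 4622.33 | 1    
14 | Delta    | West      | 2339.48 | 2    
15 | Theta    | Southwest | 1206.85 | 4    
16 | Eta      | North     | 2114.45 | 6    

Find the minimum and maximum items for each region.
SELECT region, MIN(items), MAX(items)
FROM orders
GROUP BY region

Result:
  Central: min=3, max=7
  Midwest: min=1, max=11
  North: min=1, max=6
  Northeast: min=6, max=8
  Southwest: min=4, max=10
  West: min=2, max=12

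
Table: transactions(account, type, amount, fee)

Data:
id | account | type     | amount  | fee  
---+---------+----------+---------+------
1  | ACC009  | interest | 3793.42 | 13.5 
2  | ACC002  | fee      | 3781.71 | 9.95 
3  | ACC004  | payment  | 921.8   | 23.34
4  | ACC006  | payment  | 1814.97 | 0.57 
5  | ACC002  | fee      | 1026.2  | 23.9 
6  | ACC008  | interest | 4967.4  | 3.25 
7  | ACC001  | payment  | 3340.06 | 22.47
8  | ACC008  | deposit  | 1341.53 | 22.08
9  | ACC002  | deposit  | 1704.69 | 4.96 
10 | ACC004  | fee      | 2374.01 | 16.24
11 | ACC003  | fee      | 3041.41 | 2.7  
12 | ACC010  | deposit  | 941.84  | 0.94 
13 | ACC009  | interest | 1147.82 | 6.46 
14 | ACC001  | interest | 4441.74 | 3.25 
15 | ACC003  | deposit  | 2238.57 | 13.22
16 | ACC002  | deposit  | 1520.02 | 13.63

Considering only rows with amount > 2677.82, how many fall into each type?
SELECT type, COUNT(*)
FROM transactions
WHERE amount > 2677.82
GROUP BY type

Note: WHERE filters rows before grouping.

Result:
  fee: 2
  interest: 3
  payment: 1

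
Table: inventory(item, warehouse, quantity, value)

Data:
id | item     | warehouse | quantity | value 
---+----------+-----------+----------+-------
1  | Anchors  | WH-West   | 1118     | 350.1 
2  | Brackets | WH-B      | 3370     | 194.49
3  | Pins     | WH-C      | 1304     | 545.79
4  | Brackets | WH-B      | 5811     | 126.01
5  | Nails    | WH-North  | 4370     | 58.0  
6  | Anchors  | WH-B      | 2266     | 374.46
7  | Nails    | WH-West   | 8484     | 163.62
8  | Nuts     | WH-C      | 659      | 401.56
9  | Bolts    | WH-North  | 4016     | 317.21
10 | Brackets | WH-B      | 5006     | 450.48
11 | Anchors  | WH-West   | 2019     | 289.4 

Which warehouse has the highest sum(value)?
SELECT warehouse, SUM(value) as val
FROM inventory
GROUP BY warehouse
ORDER BY val DESC
LIMIT 1

Result: WH-B with sum(value) = 1145.44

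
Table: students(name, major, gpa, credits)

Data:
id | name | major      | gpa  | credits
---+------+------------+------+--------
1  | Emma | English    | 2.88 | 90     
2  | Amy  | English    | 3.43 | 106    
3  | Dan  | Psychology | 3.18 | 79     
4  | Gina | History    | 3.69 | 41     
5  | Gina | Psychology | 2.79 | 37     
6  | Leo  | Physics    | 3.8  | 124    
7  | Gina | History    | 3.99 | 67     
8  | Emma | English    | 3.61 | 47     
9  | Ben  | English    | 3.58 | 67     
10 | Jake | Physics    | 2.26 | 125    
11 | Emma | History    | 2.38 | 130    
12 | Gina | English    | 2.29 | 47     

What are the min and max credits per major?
SELECT major, MIN(credits), MAX(credits)
FROM students
GROUP BY major

Result:
  English: min=47, max=106
  History: min=41, max=130
  Physics: min=124, max=125
  Psychology: min=37, max=79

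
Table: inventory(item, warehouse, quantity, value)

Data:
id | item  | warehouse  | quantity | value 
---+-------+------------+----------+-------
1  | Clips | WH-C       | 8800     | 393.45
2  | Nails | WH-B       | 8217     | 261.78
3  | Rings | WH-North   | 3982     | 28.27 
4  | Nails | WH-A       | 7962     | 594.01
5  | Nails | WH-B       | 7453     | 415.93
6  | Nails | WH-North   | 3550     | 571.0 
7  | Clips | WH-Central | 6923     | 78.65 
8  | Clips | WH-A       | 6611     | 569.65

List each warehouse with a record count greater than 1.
SELECT warehouse, COUNT(*) as cnt
FROM inventory
GROUP BY warehouse
HAVING COUNT(*) > 1

Result:
  WH-A: 2
  WH-B: 2
  WH-North: 2

Note: HAVING filters groups after aggregation, WHERE filters rows before.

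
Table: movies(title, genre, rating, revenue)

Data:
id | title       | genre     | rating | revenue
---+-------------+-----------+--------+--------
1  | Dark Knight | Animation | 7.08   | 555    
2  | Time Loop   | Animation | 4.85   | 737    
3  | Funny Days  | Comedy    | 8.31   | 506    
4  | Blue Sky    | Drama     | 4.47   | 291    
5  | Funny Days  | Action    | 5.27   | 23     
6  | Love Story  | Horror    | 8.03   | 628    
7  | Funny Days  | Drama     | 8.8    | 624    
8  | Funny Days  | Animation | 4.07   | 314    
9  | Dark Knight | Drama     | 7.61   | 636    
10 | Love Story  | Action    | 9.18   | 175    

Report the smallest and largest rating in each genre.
SELECT genre, MIN(rating), MAX(rating)
FROM movies
GROUP BY genre

Result:
  Action: min=5.27, max=9.18
  Animation: min=4.07, max=7.08
  Comedy: min=8.31, max=8.31
  Drama: min=4.47, max=8.80
  Horror: min=8.03, max=8.03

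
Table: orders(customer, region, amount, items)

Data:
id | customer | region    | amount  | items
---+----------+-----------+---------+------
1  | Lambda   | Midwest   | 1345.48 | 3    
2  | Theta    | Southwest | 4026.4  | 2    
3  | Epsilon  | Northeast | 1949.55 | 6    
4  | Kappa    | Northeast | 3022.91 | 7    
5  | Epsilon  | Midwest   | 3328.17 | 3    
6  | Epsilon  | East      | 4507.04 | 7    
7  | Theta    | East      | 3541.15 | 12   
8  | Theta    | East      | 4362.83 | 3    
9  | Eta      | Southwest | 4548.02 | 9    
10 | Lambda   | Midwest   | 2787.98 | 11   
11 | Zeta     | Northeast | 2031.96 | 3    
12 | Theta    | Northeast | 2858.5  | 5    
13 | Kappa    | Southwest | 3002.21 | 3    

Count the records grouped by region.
SELECT region, COUNT(*) as count
FROM orders
GROUP BY region

Result:
  East: 3
  Midwest: 3
  Northeast: 4
  Southwest: 3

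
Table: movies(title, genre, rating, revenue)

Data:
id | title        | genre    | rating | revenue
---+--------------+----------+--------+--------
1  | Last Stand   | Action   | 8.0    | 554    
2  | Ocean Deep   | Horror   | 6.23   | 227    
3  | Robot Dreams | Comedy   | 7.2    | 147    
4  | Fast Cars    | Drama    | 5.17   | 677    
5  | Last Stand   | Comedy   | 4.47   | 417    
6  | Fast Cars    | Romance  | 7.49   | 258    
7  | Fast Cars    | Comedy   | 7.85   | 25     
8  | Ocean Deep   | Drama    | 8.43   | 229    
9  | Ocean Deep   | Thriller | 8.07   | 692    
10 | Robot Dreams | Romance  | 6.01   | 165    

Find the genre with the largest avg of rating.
SELECT genre, AVG(rating) as val
FROM movies
GROUP BY genre
ORDER BY val DESC
LIMIT 1

Result: Thriller with avg(rating) = 8.07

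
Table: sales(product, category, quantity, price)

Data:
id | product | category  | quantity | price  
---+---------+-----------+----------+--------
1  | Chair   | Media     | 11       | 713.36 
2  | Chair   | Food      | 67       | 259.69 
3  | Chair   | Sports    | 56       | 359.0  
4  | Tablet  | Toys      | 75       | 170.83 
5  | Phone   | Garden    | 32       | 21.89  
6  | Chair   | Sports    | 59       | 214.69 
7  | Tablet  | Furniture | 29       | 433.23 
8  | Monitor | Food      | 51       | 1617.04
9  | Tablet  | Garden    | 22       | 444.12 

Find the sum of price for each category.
SELECT category, SUM(price) as result
FROM sales
GROUP BY category

Result:
  Food: 1876.73
  Furniture: 433.23
  Garden: 466.01
  Media: 713.36
  Sports: 573.69
  Toys: 170.83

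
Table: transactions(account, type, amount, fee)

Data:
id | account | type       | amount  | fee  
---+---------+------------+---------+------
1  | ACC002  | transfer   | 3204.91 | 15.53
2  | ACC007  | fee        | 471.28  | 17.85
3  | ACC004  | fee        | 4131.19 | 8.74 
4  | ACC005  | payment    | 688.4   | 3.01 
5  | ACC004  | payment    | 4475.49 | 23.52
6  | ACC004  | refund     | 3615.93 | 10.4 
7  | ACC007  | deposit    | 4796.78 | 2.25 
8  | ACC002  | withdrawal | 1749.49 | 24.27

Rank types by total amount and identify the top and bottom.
SELECT type, SUM(amount)
FROM transactions
GROUP BY type
ORDER BY SUM(amount)

All groups:
  withdrawal: 1749.49
  transfer: 3204.91
  refund: 3615.93
  fee: 4602.47
  deposit: 4796.78
  payment: 5163.89

Highest: payment (5163.89)
Lowest: withdrawal (1749.49)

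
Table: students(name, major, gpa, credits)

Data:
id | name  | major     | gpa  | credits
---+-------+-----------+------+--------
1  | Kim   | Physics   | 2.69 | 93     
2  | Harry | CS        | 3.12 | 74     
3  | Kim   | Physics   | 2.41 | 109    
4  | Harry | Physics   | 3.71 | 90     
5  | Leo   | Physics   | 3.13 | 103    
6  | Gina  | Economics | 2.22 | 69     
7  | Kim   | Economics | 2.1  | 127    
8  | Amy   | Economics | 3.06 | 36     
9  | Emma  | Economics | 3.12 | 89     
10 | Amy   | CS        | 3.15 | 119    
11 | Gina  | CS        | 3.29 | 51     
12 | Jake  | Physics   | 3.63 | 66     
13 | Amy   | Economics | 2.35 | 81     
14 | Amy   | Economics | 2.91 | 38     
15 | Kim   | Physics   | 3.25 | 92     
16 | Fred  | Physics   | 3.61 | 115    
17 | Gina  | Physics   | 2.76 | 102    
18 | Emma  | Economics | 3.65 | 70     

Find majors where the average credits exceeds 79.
SELECT major, AVG(credits)
FROM students
GROUP BY major
HAVING AVG(credits) > 79

Result:
  CS: avg=81.33
  Physics: avg=96.25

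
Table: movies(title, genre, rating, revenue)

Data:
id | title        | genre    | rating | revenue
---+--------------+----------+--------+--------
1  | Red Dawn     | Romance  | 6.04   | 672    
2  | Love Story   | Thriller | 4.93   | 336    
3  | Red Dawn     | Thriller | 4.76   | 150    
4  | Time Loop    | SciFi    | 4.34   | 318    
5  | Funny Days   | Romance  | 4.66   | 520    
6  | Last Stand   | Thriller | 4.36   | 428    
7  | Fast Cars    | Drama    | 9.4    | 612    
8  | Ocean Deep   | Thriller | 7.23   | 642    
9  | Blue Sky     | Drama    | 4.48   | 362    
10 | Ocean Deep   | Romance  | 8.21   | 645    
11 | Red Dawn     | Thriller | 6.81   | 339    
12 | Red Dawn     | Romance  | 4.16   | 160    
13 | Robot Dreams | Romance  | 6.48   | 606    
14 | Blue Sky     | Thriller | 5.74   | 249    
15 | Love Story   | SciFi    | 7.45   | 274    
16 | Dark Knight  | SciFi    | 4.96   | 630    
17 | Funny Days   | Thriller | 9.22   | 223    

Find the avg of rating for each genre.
SELECT genre, AVG(rating) as result
FROM movies
GROUP BY genre

Result:
  Drama: 6.94
  Romance: 5.91
  SciFi: 5.58
  Thriller: 6.15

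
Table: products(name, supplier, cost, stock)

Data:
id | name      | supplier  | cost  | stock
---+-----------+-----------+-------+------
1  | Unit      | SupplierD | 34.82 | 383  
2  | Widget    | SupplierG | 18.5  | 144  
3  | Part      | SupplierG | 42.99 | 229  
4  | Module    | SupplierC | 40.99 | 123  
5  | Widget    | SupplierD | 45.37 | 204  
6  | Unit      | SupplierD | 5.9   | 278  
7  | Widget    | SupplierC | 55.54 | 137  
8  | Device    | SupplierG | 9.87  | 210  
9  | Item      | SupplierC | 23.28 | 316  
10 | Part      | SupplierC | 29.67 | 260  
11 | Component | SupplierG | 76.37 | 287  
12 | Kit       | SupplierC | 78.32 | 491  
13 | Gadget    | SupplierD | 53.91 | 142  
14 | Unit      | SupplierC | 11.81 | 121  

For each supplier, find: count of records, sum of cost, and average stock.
SELECT supplier,
       COUNT(*) as cnt,
       SUM(cost) as total_cost,
       AVG(stock) as avg_stock
FROM products
GROUP BY supplier

Result:
  SupplierC: 6 records, 239.61 total cost, 241.33 avg stock
  SupplierD: 4 records, 140.00 total cost, 251.75 avg stock
  SupplierG: 4 records, 147.73 total cost, 217.50 avg stock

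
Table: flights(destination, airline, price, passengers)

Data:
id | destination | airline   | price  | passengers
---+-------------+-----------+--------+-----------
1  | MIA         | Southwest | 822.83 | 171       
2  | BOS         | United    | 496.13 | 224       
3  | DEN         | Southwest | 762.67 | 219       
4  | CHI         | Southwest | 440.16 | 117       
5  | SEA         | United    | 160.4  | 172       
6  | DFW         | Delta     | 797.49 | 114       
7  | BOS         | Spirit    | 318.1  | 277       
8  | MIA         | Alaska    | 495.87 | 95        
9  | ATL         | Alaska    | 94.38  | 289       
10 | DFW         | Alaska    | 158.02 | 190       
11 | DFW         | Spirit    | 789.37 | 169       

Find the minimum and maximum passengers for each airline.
SELECT airline, MIN(passengers), MAX(passengers)
FROM flights
GROUP BY airline

Result:
  Alaska: min=95, max=289
  Delta: min=114, max=114
  Southwest: min=117, max=219
  Spirit: min=169, max=277
  United: min=172, max=224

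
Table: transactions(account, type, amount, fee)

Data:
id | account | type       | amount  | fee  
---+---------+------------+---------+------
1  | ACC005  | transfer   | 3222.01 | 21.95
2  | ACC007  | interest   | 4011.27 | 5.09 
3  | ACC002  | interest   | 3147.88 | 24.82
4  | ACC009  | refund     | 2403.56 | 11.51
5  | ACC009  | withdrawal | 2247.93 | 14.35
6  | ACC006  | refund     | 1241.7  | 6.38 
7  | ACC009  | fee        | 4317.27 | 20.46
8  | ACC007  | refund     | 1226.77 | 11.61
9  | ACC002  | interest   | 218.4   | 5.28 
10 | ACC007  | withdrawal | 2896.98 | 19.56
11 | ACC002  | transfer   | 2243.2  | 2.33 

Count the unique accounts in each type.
SELECT type, COUNT(DISTINCT account)
FROM transactions
GROUP BY type

Result:
  fee: 1 distinct
  interest: 2 distinct
  refund: 3 distinct
  transfer: 2 distinct
  withdrawal: 2 distinct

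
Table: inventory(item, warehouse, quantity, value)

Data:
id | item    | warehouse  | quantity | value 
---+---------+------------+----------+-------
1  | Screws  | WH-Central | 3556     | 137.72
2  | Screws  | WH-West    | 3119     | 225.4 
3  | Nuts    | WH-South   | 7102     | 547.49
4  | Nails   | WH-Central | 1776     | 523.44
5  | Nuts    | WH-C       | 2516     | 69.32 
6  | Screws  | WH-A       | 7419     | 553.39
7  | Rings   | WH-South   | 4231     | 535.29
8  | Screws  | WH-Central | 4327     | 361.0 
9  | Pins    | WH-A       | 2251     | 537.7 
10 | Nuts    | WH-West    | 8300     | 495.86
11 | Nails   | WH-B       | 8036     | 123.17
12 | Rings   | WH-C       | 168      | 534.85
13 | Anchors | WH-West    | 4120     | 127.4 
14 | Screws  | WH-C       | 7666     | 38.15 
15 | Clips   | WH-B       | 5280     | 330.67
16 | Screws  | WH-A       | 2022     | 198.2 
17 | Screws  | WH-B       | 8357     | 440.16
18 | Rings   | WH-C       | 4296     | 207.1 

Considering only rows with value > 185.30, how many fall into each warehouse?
SELECT warehouse, COUNT(*)
FROM inventory
WHERE value > 185.30
GROUP BY warehouse

Note: WHERE filters rows before grouping.

Result:
  WH-A: 3
  WH-B: 2
  WH-C: 2
  WH-Central: 2
  WH-South: 2
  WH-West: 2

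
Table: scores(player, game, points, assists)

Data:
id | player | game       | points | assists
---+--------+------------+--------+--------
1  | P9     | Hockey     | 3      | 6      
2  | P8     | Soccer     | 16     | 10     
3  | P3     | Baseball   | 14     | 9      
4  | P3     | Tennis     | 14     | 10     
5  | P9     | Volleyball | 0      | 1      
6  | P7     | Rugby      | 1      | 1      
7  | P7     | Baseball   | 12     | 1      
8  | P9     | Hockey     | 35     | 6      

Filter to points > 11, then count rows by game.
SELECT game, COUNT(*)
FROM scores
WHERE points > 11
GROUP BY game

Note: WHERE filters rows before grouping.

Result:
  Baseball: 2
  Hockey: 1
  Soccer: 1
  Tennis: 1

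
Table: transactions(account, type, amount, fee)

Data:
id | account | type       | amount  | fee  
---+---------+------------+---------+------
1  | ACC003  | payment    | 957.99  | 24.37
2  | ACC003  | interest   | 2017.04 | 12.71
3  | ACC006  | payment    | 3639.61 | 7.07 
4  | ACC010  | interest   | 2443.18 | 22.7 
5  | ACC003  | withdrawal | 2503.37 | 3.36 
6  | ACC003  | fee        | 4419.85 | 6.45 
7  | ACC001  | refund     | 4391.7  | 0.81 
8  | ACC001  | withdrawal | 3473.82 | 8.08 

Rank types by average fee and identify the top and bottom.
SELECT type, AVG(fee)
FROM transactions
GROUP BY type
ORDER BY AVG(fee)

All groups:
  refund: 0.81
  withdrawal: 5.72
  fee: 6.45
  payment: 15.72
  interest: 17.71

Highest: interest (17.71)
Lowest: refund (0.81)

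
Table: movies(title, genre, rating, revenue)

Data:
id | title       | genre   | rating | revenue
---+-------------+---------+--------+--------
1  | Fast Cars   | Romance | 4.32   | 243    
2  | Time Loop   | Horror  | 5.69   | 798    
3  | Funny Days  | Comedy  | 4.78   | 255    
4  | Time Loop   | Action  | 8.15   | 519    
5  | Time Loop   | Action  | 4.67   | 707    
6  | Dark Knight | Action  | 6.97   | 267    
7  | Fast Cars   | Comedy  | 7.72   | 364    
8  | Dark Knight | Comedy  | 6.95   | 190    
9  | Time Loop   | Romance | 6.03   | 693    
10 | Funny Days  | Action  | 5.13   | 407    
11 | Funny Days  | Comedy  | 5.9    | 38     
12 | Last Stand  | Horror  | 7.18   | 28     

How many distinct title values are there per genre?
SELECT genre, COUNT(DISTINCT title)
FROM movies
GROUP BY genre

Result:
  Action: 3 distinct
  Comedy: 3 distinct
  Horror: 2 distinct
  Romance: 2 distinct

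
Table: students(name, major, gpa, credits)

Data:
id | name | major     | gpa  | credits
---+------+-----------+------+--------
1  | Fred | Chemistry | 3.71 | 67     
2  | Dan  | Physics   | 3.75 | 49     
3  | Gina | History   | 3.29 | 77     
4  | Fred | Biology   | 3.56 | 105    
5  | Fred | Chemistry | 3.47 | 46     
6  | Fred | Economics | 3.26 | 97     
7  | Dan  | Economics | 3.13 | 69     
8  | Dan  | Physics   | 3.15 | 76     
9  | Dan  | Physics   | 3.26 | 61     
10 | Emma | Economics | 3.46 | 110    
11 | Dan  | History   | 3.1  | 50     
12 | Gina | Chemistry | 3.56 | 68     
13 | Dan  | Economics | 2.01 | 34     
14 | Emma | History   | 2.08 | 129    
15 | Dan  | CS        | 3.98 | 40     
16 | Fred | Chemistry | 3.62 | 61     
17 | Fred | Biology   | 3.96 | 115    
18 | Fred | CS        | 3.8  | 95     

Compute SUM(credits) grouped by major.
SELECT major, SUM(credits) as result
FROM students
GROUP BY major

Result:
  Biology: 220
  CS: 135
  Chemistry: 242
  Economics: 310
  History: 256
  Physics: 186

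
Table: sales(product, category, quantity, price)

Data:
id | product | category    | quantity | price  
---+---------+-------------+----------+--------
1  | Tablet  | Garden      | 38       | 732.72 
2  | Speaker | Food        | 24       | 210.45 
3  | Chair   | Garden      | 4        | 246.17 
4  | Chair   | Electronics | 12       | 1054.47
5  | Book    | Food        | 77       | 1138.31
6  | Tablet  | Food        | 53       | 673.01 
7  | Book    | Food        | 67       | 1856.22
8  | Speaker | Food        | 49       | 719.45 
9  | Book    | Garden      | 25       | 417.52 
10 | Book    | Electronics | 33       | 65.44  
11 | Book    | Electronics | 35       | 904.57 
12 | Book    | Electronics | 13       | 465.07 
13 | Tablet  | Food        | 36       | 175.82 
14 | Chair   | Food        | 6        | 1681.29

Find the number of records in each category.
SELECT category, COUNT(*) as count
FROM sales
GROUP BY category

Result:
  Electronics: 4
  Food: 7
  Garden: 3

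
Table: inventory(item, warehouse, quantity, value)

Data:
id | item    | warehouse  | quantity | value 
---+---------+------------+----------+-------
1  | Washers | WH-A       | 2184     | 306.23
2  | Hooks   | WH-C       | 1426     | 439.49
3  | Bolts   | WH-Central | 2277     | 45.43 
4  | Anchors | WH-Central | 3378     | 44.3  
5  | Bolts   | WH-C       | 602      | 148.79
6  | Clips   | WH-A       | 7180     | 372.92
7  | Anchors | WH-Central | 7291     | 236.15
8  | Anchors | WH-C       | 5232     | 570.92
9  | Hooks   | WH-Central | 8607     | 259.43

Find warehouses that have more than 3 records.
SELECT warehouse, COUNT(*) as cnt
FROM inventory
GROUP BY warehouse
HAVING COUNT(*) > 3

Result:
  WH-Central: 4

Note: HAVING filters groups after aggregation, WHERE filters rows before.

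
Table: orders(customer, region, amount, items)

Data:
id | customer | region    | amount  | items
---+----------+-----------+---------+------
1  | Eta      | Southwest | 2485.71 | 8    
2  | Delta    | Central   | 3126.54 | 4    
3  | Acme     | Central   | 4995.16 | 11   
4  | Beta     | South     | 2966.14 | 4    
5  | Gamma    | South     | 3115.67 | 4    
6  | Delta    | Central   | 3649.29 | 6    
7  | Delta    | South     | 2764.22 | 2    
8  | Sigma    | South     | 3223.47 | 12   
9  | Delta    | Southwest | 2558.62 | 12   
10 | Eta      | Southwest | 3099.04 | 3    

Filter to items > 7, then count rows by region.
SELECT region, COUNT(*)
FROM orders
WHERE items > 7
GROUP BY region

Note: WHERE filters rows before grouping.

Result:
  Central: 1
  South: 1
  Southwest: 2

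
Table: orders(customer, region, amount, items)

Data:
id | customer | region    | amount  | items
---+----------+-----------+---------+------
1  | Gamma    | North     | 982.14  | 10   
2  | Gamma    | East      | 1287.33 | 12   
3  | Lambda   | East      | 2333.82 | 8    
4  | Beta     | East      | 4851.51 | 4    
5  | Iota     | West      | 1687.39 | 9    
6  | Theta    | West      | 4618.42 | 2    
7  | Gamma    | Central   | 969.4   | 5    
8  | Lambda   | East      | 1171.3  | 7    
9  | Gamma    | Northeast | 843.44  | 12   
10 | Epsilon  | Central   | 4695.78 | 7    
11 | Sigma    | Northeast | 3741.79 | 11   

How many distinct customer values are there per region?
SELECT region, COUNT(DISTINCT customer)
FROM orders
GROUP BY region

Result:
  Central: 2 distinct
  East: 3 distinct
  North: 1 distinct
  Northeast: 2 distinct
  West: 2 distinct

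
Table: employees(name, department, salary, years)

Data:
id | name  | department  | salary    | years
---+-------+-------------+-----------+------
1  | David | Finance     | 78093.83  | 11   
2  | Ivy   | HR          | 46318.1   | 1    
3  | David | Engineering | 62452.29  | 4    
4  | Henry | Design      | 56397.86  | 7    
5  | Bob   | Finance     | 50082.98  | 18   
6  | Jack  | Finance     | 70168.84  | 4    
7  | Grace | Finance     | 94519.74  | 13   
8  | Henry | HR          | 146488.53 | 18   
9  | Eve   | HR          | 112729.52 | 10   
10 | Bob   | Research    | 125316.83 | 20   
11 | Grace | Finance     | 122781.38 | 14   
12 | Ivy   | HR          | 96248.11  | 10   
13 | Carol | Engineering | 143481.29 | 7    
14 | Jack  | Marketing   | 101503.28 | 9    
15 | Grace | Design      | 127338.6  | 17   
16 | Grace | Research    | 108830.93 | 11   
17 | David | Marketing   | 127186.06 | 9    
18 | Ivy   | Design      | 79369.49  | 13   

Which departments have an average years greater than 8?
SELECT department, AVG(years)
FROM employees
GROUP BY department
HAVING AVG(years) > 8

Result:
  Design: avg=12.33
  Finance: avg=12.00
  HR: avg=9.75
  Marketing: avg=9.00
  Research: avg=15.50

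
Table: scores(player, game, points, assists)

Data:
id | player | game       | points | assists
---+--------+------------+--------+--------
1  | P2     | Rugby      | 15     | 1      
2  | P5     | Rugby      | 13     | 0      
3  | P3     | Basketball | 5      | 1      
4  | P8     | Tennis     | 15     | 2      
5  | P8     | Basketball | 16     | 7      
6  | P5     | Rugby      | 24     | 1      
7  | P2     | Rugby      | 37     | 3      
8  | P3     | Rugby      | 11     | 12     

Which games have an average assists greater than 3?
SELECT game, AVG(assists)
FROM scores
GROUP BY game
HAVING AVG(assists) > 3

Result:
  Basketball: avg=4.00
  Rugby: avg=3.40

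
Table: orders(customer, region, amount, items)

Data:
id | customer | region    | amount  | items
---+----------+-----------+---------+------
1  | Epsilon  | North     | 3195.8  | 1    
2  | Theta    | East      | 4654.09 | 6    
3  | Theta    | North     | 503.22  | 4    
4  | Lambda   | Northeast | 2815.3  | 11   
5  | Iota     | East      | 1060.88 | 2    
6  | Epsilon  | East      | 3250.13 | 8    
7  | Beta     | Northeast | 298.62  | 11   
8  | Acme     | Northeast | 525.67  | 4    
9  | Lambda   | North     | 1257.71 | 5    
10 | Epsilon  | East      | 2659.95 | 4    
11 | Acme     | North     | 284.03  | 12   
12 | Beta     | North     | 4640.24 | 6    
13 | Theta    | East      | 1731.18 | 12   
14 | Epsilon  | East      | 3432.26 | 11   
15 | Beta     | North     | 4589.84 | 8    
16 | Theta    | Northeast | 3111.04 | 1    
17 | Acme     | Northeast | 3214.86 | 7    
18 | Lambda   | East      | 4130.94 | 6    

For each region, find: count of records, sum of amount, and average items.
SELECT region,
       COUNT(*) as cnt,
       SUM(amount) as total_amount,
       AVG(items) as avg_items
FROM orders
GROUP BY region

Result:
  East: 7 records, 20919.43 total amount, 7.00 avg items
  North: 6 records, 14470.84 total amount, 6.00 avg items
  Northeast: 5 records, 9965.49 total amount, 6.80 avg items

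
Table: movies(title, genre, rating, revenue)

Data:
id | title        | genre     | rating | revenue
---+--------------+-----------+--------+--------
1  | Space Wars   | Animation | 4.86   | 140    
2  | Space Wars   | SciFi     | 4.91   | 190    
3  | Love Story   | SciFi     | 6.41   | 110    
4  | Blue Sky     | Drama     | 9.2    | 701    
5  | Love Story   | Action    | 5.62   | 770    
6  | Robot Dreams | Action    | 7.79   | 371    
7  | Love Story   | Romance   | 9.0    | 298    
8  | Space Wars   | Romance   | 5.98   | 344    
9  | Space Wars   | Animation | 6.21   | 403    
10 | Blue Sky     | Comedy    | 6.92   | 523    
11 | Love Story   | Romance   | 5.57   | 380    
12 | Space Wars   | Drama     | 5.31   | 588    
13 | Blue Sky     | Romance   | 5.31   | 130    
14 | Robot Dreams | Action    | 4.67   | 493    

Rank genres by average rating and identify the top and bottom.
SELECT genre, AVG(rating)
FROM movies
GROUP BY genre
ORDER BY AVG(rating)

All groups:
  Animation: 5.54
  SciFi: 5.66
  Action: 6.03
  Romance: 6.47
  Comedy: 6.92
  Drama: 7.26

Highest: Drama (7.26)
Lowest: Animation (5.54)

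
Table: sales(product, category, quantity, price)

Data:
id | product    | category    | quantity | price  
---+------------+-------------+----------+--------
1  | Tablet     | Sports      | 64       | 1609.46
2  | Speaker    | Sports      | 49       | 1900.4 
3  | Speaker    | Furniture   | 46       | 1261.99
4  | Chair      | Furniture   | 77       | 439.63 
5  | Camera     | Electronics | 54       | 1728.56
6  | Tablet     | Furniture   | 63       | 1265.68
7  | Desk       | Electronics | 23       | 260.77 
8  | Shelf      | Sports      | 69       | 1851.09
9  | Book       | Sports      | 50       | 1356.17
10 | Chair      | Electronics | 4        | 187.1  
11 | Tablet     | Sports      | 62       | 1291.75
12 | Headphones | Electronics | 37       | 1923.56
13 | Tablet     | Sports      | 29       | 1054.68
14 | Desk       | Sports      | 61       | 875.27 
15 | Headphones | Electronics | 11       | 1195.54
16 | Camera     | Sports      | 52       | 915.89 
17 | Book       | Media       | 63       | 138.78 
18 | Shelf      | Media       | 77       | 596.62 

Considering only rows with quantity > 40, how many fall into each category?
SELECT category, COUNT(*)
FROM sales
WHERE quantity > 40
GROUP BY category

Note: WHERE filters rows before grouping.

Result:
  Electronics: 1
  Furniture: 3
  Media: 2
  Sports: 7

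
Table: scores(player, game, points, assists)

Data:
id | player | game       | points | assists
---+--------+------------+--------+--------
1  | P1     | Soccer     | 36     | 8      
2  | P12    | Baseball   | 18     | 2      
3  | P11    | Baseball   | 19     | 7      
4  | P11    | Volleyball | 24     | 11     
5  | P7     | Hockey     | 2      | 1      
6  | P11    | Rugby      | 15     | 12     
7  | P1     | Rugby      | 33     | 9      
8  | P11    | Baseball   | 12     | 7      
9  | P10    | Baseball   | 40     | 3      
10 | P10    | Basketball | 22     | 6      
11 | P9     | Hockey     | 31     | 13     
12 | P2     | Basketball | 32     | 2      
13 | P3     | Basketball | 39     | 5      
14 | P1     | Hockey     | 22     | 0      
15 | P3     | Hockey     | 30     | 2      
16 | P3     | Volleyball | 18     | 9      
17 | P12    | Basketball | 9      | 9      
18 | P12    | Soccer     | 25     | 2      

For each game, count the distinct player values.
SELECT game, COUNT(DISTINCT player)
FROM scores
GROUP BY game

Result:
  Baseball: 3 distinct
  Basketball: 4 distinct
  Hockey: 4 distinct
  Rugby: 2 distinct
  Soccer: 2 distinct
  Volleyball: 2 distinct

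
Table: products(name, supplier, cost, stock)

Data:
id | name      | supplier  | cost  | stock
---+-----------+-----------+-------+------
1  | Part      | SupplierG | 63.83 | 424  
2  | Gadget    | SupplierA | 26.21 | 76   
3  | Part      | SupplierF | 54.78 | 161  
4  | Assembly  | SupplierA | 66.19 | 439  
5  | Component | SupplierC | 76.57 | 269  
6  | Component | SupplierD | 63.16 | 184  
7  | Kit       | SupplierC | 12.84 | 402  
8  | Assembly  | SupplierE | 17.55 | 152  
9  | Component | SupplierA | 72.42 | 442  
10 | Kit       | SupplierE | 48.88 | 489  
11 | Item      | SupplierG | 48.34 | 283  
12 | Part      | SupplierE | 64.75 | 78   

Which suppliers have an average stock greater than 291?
SELECT supplier, AVG(stock)
FROM products
GROUP BY supplier
HAVING AVG(stock) > 291

Result:
  SupplierA: avg=319.00
  SupplierC: avg=335.50
  SupplierG: avg=353.50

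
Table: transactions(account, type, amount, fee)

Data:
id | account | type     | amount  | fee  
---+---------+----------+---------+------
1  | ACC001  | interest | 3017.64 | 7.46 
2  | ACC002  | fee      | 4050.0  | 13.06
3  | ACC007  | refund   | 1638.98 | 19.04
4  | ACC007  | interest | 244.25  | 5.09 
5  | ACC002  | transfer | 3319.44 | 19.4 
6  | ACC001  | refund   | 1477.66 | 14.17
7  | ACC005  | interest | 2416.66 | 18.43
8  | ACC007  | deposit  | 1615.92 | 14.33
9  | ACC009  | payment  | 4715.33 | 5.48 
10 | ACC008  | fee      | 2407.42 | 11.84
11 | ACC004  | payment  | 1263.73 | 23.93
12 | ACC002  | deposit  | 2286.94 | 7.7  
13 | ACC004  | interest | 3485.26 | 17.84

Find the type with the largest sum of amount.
SELECT type, SUM(amount) as val
FROM transactions
GROUP BY type
ORDER BY val DESC
LIMIT 1

Result: interest with sum(amount) = 9163.81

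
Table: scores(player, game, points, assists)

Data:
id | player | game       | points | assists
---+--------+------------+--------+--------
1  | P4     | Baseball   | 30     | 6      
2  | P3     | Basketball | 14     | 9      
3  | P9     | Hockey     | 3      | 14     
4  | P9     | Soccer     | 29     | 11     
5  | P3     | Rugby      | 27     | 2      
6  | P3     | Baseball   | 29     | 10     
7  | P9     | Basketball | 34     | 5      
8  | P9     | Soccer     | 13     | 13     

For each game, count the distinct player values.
SELECT game, COUNT(DISTINCT player)
FROM scores
GROUP BY game

Result:
  Baseball: 2 distinct
  Basketball: 2 distinct
  Hockey: 1 distinct
  Rugby: 1 distinct
  Soccer: 1 distinct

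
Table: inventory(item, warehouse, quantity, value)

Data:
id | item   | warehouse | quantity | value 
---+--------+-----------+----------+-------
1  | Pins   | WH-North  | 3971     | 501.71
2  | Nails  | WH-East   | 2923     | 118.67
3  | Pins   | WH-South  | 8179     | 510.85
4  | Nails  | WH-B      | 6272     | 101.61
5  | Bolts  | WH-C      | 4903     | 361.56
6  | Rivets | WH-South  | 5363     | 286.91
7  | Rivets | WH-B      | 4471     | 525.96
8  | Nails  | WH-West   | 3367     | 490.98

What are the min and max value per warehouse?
SELECT warehouse, MIN(value), MAX(value)
FROM inventory
GROUP BY warehouse

Result:
  WH-B: min=101.61, max=525.96
  WH-C: min=361.56, max=361.56
  WH-East: min=118.67, max=118.67
  WH-North: min=501.71, max=501.71
  WH-South: min=286.91, max=510.85
  WH-West: min=490.98, max=490.98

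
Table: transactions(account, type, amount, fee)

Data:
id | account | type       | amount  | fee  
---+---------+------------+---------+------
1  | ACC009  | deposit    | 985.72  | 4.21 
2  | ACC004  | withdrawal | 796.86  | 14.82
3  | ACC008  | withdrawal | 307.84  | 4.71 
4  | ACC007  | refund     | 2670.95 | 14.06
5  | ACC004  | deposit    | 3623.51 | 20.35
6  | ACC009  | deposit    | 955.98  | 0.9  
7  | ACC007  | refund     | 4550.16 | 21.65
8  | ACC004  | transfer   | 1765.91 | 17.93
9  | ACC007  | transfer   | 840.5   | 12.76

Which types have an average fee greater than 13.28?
SELECT type, AVG(fee)
FROM transactions
GROUP BY type
HAVING AVG(fee) > 13.28

Result:
  refund: avg=17.86
  transfer: avg=15.35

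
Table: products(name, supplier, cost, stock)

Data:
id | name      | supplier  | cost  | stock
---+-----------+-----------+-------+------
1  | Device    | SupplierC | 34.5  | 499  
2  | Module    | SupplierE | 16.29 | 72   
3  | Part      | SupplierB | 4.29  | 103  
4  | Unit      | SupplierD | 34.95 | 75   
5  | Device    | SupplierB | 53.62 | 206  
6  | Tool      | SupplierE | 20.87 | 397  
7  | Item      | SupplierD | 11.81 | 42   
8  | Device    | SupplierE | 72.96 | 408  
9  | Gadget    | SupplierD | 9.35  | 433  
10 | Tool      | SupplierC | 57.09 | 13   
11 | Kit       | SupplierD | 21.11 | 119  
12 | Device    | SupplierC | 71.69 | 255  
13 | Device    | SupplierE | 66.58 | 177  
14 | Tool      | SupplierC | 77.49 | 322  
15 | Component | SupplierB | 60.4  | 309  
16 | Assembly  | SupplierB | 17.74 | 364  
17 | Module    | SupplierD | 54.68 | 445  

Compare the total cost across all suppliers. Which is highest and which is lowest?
SELECT supplier, SUM(cost)
FROM products
GROUP BY supplier
ORDER BY SUM(cost)

All groups:
  SupplierD: 131.90
  SupplierB: 136.05
  SupplierE: 176.70
  SupplierC: 240.77

Highest: SupplierC (240.77)
Lowest: SupplierD (131.90)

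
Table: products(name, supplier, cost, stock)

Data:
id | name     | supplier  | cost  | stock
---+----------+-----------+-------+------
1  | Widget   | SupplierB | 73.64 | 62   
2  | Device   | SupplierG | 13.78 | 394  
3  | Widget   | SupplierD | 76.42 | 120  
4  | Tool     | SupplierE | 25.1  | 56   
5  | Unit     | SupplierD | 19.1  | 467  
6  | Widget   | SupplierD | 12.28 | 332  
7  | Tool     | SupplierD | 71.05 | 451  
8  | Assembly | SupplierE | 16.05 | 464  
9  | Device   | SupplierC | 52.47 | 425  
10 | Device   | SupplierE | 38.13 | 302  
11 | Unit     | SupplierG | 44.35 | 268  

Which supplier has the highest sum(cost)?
SELECT supplier, SUM(cost) as val
FROM products
GROUP BY supplier
ORDER BY val DESC
LIMIT 1

Result: SupplierD with sum(cost) = 178.85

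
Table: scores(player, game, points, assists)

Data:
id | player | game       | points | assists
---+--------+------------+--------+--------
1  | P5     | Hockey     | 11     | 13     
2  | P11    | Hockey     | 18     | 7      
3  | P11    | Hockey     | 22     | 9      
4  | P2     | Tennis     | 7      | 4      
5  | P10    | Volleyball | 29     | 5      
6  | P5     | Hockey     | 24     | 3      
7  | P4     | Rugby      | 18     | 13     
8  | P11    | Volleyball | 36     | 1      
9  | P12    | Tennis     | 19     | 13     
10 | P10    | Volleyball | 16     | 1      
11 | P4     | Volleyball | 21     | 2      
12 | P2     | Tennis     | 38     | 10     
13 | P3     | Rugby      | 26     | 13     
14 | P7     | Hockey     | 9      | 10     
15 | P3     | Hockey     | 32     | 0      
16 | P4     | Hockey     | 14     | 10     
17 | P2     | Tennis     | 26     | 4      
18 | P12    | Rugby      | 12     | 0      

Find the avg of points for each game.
SELECT game, AVG(points) as result
FROM scores
GROUP BY game

Result:
  Hockey: 18.57
  Rugby: 18.67
  Tennis: 22.50
  Volleyball: 25.50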